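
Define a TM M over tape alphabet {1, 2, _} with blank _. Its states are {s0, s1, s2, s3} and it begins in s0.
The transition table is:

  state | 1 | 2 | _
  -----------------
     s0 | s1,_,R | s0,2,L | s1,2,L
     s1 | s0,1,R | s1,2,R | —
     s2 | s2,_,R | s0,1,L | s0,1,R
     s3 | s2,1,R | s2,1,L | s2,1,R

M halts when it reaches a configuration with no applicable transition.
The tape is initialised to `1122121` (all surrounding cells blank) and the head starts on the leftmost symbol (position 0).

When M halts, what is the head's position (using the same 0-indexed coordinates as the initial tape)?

state=s0 head=0 tape=[1]122121__   (s0,1)→(s1,_,R)
state=s1 head=1 tape=_[1]22121__   (s1,1)→(s0,1,R)
state=s0 head=2 tape=_1[2]2121__   (s0,2)→(s0,2,L)
state=s0 head=1 tape=_[1]22121__   (s0,1)→(s1,_,R)
state=s1 head=2 tape=__[2]2121__   (s1,2)→(s1,2,R)
state=s1 head=3 tape=__2[2]121__   (s1,2)→(s1,2,R)
state=s1 head=4 tape=__22[1]21__   (s1,1)→(s0,1,R)
state=s0 head=5 tape=__221[2]1__   (s0,2)→(s0,2,L)
state=s0 head=4 tape=__22[1]21__   (s0,1)→(s1,_,R)
state=s1 head=5 tape=__22_[2]1__   (s1,2)→(s1,2,R)
state=s1 head=6 tape=__22_2[1]__   (s1,1)→(s0,1,R)
state=s0 head=7 tape=__22_21[_]_   (s0,_)→(s1,2,L)
state=s1 head=6 tape=__22_2[1]2_   (s1,1)→(s0,1,R)
state=s0 head=7 tape=__22_21[2]_   (s0,2)→(s0,2,L)
state=s0 head=6 tape=__22_2[1]2_   (s0,1)→(s1,_,R)
state=s1 head=7 tape=__22_2_[2]_   (s1,2)→(s1,2,R)
state=s1 head=8 tape=__22_2_2[_]
At halt the head is at cell 8.

8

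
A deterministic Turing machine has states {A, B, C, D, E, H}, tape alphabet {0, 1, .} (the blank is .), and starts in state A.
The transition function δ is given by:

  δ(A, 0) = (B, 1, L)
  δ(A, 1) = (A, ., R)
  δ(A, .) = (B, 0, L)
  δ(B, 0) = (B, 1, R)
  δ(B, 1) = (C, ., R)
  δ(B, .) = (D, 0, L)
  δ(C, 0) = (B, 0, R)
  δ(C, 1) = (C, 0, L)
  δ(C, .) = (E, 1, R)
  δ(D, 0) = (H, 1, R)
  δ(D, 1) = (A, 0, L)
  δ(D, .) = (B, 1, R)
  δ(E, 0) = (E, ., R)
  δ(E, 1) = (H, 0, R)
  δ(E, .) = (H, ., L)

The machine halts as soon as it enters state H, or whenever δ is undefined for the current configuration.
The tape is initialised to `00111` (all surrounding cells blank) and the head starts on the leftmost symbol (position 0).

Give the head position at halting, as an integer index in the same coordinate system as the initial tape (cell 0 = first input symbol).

5

state=A head=0 tape=..[0]0111.   (A,0)→(B,1,L)
state=B head=-1 tape=.[.]10111.   (B,.)→(D,0,L)
state=D head=-2 tape=[.]010111.   (D,.)→(B,1,R)
state=B head=-1 tape=1[0]10111.   (B,0)→(B,1,R)
state=B head=0 tape=11[1]0111.   (B,1)→(C,.,R)
state=C head=1 tape=11.[0]111.   (C,0)→(B,0,R)
state=B head=2 tape=11.0[1]11.   (B,1)→(C,.,R)
state=C head=3 tape=11.0.[1]1.   (C,1)→(C,0,L)
state=C head=2 tape=11.0[.]01.   (C,.)→(E,1,R)
state=E head=3 tape=11.01[0]1.   (E,0)→(E,.,R)
state=E head=4 tape=11.01.[1].   (E,1)→(H,0,R)
state=H head=5 tape=11.01.0[.]
At halt the head is at cell 5.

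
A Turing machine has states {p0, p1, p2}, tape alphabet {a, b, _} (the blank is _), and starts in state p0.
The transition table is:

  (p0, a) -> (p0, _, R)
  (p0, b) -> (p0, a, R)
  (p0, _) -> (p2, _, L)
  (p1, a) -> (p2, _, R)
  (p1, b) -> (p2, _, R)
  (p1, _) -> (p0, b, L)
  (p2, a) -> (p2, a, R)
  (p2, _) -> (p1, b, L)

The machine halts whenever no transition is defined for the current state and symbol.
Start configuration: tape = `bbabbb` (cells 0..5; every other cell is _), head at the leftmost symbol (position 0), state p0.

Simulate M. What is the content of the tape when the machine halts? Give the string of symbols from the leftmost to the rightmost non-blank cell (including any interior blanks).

aa_aa_b

p0 | [b]babbb_   read b → write a, move R, go to p0
p0 | a[b]abbb_   read b → write a, move R, go to p0
p0 | aa[a]bbb_   read a → write _, move R, go to p0
p0 | aa_[b]bb_   read b → write a, move R, go to p0
p0 | aa_a[b]b_   read b → write a, move R, go to p0
p0 | aa_aa[b]_   read b → write a, move R, go to p0
p0 | aa_aaa[_]   read _ → write _, move L, go to p2
p2 | aa_aa[a]_   read a → write a, move R, go to p2
p2 | aa_aaa[_]   read _ → write b, move L, go to p1
p1 | aa_aa[a]b   read a → write _, move R, go to p2
p2 | aa_aa_[b]
The non-blank tape span at halt is aa_aa_b.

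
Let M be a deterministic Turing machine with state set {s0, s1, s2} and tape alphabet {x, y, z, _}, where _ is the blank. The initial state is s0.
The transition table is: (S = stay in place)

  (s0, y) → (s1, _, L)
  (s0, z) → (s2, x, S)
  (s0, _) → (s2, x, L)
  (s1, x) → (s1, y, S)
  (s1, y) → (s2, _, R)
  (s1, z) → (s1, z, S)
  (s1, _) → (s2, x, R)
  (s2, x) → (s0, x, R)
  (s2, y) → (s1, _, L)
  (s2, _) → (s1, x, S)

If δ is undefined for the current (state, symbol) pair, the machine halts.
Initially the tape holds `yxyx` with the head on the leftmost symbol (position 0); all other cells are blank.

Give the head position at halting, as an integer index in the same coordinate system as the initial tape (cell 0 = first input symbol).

4

state=s0 head=0 tape=_[y]xyx_   (s0,y)→(s1,_,L)
state=s1 head=-1 tape=[_]_xyx_   (s1,_)→(s2,x,R)
state=s2 head=0 tape=x[_]xyx_   (s2,_)→(s1,x,S)
state=s1 head=0 tape=x[x]xyx_   (s1,x)→(s1,y,S)
state=s1 head=0 tape=x[y]xyx_   (s1,y)→(s2,_,R)
state=s2 head=1 tape=x_[x]yx_   (s2,x)→(s0,x,R)
state=s0 head=2 tape=x_x[y]x_   (s0,y)→(s1,_,L)
state=s1 head=1 tape=x_[x]_x_   (s1,x)→(s1,y,S)
state=s1 head=1 tape=x_[y]_x_   (s1,y)→(s2,_,R)
state=s2 head=2 tape=x__[_]x_   (s2,_)→(s1,x,S)
state=s1 head=2 tape=x__[x]x_   (s1,x)→(s1,y,S)
state=s1 head=2 tape=x__[y]x_   (s1,y)→(s2,_,R)
state=s2 head=3 tape=x___[x]_   (s2,x)→(s0,x,R)
state=s0 head=4 tape=x___x[_]   (s0,_)→(s2,x,L)
state=s2 head=3 tape=x___[x]x   (s2,x)→(s0,x,R)
state=s0 head=4 tape=x___x[x]
At halt the head is at cell 4.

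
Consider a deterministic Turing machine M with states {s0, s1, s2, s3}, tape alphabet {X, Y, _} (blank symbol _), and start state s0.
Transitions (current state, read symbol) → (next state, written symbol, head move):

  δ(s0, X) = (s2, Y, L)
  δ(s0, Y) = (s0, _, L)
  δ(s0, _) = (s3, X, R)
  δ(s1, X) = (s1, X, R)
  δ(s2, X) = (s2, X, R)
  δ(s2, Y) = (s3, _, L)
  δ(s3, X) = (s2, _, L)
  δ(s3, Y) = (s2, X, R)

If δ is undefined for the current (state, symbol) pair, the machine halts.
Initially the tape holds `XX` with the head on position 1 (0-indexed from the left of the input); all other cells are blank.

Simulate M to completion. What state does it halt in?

s2

state=s0 head=1 tape=_X[X]   (s0,X)→(s2,Y,L)
state=s2 head=0 tape=_[X]Y   (s2,X)→(s2,X,R)
state=s2 head=1 tape=_X[Y]   (s2,Y)→(s3,_,L)
state=s3 head=0 tape=_[X]_   (s3,X)→(s2,_,L)
state=s2 head=-1 tape=[_]__
No transition is defined for (s2, _); M halts in state s2.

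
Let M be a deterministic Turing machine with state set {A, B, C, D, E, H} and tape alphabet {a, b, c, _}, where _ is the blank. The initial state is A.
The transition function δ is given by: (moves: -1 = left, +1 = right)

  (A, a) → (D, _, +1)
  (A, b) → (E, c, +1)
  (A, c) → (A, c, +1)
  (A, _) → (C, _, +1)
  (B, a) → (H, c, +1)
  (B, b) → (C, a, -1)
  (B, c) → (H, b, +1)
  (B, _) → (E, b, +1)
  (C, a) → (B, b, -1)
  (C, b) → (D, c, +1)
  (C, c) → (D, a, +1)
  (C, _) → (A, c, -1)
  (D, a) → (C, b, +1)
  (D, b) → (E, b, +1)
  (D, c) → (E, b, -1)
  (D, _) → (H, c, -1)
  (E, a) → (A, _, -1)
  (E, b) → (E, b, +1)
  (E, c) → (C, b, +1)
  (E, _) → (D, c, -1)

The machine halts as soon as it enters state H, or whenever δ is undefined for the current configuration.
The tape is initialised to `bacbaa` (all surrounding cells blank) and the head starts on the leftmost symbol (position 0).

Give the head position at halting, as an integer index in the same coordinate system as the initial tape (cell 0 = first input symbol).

state=A head=0 tape=[b]acbaa_   (A,b)→(E,c,+1)
state=E head=1 tape=c[a]cbaa_   (E,a)→(A,_,-1)
state=A head=0 tape=[c]_cbaa_   (A,c)→(A,c,+1)
state=A head=1 tape=c[_]cbaa_   (A,_)→(C,_,+1)
state=C head=2 tape=c_[c]baa_   (C,c)→(D,a,+1)
state=D head=3 tape=c_a[b]aa_   (D,b)→(E,b,+1)
state=E head=4 tape=c_ab[a]a_   (E,a)→(A,_,-1)
state=A head=3 tape=c_a[b]_a_   (A,b)→(E,c,+1)
state=E head=4 tape=c_ac[_]a_   (E,_)→(D,c,-1)
state=D head=3 tape=c_a[c]ca_   (D,c)→(E,b,-1)
state=E head=2 tape=c_[a]bca_   (E,a)→(A,_,-1)
state=A head=1 tape=c[_]_bca_   (A,_)→(C,_,+1)
state=C head=2 tape=c_[_]bca_   (C,_)→(A,c,-1)
state=A head=1 tape=c[_]cbca_   (A,_)→(C,_,+1)
state=C head=2 tape=c_[c]bca_   (C,c)→(D,a,+1)
state=D head=3 tape=c_a[b]ca_   (D,b)→(E,b,+1)
state=E head=4 tape=c_ab[c]a_   (E,c)→(C,b,+1)
state=C head=5 tape=c_abb[a]_   (C,a)→(B,b,-1)
state=B head=4 tape=c_ab[b]b_   (B,b)→(C,a,-1)
state=C head=3 tape=c_a[b]ab_   (C,b)→(D,c,+1)
state=D head=4 tape=c_ac[a]b_   (D,a)→(C,b,+1)
state=C head=5 tape=c_acb[b]_   (C,b)→(D,c,+1)
state=D head=6 tape=c_acbc[_]   (D,_)→(H,c,-1)
state=H head=5 tape=c_acb[c]c
At halt the head is at cell 5.

5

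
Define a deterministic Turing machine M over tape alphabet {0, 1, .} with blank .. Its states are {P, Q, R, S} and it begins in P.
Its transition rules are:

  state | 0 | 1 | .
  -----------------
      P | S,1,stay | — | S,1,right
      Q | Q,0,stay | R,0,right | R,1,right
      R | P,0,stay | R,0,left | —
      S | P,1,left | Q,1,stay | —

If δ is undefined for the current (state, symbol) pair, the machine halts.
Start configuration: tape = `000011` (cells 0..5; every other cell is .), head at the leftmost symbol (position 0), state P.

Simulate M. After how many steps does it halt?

P | [0]00011.   read 0 → write 1, move stay, go to S
S | [1]00011.   read 1 → write 1, move stay, go to Q
Q | [1]00011.   read 1 → write 0, move right, go to R
R | 0[0]0011.   read 0 → write 0, move stay, go to P
P | 0[0]0011.   read 0 → write 1, move stay, go to S
S | 0[1]0011.   read 1 → write 1, move stay, go to Q
Q | 0[1]0011.   read 1 → write 0, move right, go to R
R | 00[0]011.   read 0 → write 0, move stay, go to P
P | 00[0]011.   read 0 → write 1, move stay, go to S
S | 00[1]011.   read 1 → write 1, move stay, go to Q
Q | 00[1]011.   read 1 → write 0, move right, go to R
R | 000[0]11.   read 0 → write 0, move stay, go to P
P | 000[0]11.   read 0 → write 1, move stay, go to S
S | 000[1]11.   read 1 → write 1, move stay, go to Q
Q | 000[1]11.   read 1 → write 0, move right, go to R
R | 0000[1]1.   read 1 → write 0, move left, go to R
R | 000[0]01.   read 0 → write 0, move stay, go to P
P | 000[0]01.   read 0 → write 1, move stay, go to S
S | 000[1]01.   read 1 → write 1, move stay, go to Q
Q | 000[1]01.   read 1 → write 0, move right, go to R
R | 0000[0]1.   read 0 → write 0, move stay, go to P
P | 0000[0]1.   read 0 → write 1, move stay, go to S
S | 0000[1]1.   read 1 → write 1, move stay, go to Q
Q | 0000[1]1.   read 1 → write 0, move right, go to R
R | 00000[1].   read 1 → write 0, move left, go to R
R | 0000[0]0.   read 0 → write 0, move stay, go to P
P | 0000[0]0.   read 0 → write 1, move stay, go to S
S | 0000[1]0.   read 1 → write 1, move stay, go to Q
Q | 0000[1]0.   read 1 → write 0, move right, go to R
R | 00000[0].   read 0 → write 0, move stay, go to P
P | 00000[0].   read 0 → write 1, move stay, go to S
S | 00000[1].   read 1 → write 1, move stay, go to Q
Q | 00000[1].   read 1 → write 0, move right, go to R
R | 000000[.]
M halts after 33 transitions.

33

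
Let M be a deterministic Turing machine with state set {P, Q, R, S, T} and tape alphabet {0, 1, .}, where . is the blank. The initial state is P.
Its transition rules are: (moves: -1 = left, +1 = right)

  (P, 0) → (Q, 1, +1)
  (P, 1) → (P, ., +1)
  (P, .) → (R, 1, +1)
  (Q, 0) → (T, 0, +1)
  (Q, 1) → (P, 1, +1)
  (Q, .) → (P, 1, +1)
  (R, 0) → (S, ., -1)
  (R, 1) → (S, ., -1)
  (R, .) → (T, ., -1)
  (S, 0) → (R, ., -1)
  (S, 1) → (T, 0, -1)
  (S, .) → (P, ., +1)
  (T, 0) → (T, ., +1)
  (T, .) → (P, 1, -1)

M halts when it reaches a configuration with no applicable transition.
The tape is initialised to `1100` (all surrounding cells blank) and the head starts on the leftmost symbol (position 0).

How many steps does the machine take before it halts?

9

state=P head=0 tape=[1]100...   (P,1)→(P,.,+1)
state=P head=1 tape=.[1]00...   (P,1)→(P,.,+1)
state=P head=2 tape=..[0]0...   (P,0)→(Q,1,+1)
state=Q head=3 tape=..1[0]...   (Q,0)→(T,0,+1)
state=T head=4 tape=..10[.]..   (T,.)→(P,1,-1)
state=P head=3 tape=..1[0]1..   (P,0)→(Q,1,+1)
state=Q head=4 tape=..11[1]..   (Q,1)→(P,1,+1)
state=P head=5 tape=..111[.].   (P,.)→(R,1,+1)
state=R head=6 tape=..1111[.]   (R,.)→(T,.,-1)
state=T head=5 tape=..111[1].
M halts after 9 transitions.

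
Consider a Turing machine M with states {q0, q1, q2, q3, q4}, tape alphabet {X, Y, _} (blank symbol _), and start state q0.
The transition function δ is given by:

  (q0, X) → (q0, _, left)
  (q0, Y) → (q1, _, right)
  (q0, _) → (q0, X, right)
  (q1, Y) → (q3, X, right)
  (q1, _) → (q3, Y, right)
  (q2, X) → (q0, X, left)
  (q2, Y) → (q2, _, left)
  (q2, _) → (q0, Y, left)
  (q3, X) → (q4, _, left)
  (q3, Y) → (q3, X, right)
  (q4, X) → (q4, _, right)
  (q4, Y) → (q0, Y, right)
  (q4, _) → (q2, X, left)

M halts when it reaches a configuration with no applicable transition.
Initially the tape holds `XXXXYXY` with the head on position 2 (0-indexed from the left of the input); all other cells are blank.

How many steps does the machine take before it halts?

19

state=q0 head=2 tape=__XX[X]XYXY   (q0,X)→(q0,_,left)
state=q0 head=1 tape=__X[X]_XYXY   (q0,X)→(q0,_,left)
state=q0 head=0 tape=__[X]__XYXY   (q0,X)→(q0,_,left)
state=q0 head=-1 tape=_[_]___XYXY   (q0,_)→(q0,X,right)
state=q0 head=0 tape=_X[_]__XYXY   (q0,_)→(q0,X,right)
state=q0 head=1 tape=_XX[_]_XYXY   (q0,_)→(q0,X,right)
state=q0 head=2 tape=_XXX[_]XYXY   (q0,_)→(q0,X,right)
state=q0 head=3 tape=_XXXX[X]YXY   (q0,X)→(q0,_,left)
state=q0 head=2 tape=_XXX[X]_YXY   (q0,X)→(q0,_,left)
state=q0 head=1 tape=_XX[X]__YXY   (q0,X)→(q0,_,left)
state=q0 head=0 tape=_X[X]___YXY   (q0,X)→(q0,_,left)
state=q0 head=-1 tape=_[X]____YXY   (q0,X)→(q0,_,left)
state=q0 head=-2 tape=[_]_____YXY   (q0,_)→(q0,X,right)
state=q0 head=-1 tape=X[_]____YXY   (q0,_)→(q0,X,right)
state=q0 head=0 tape=XX[_]___YXY   (q0,_)→(q0,X,right)
state=q0 head=1 tape=XXX[_]__YXY   (q0,_)→(q0,X,right)
state=q0 head=2 tape=XXXX[_]_YXY   (q0,_)→(q0,X,right)
state=q0 head=3 tape=XXXXX[_]YXY   (q0,_)→(q0,X,right)
state=q0 head=4 tape=XXXXXX[Y]XY   (q0,Y)→(q1,_,right)
state=q1 head=5 tape=XXXXXX_[X]Y
M halts after 19 transitions.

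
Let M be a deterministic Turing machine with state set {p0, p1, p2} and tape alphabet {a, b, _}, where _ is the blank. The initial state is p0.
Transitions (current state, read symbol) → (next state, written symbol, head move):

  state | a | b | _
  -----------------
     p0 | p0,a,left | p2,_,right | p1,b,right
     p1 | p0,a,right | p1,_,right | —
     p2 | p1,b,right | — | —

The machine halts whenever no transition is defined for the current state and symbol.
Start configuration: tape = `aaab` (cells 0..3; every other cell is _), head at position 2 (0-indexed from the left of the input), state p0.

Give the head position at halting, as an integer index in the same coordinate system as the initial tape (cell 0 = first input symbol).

state=p0 head=2 tape=_aa[a]b_   (p0,a)→(p0,a,left)
state=p0 head=1 tape=_a[a]ab_   (p0,a)→(p0,a,left)
state=p0 head=0 tape=_[a]aab_   (p0,a)→(p0,a,left)
state=p0 head=-1 tape=[_]aaab_   (p0,_)→(p1,b,right)
state=p1 head=0 tape=b[a]aab_   (p1,a)→(p0,a,right)
state=p0 head=1 tape=ba[a]ab_   (p0,a)→(p0,a,left)
state=p0 head=0 tape=b[a]aab_   (p0,a)→(p0,a,left)
state=p0 head=-1 tape=[b]aaab_   (p0,b)→(p2,_,right)
state=p2 head=0 tape=_[a]aab_   (p2,a)→(p1,b,right)
state=p1 head=1 tape=_b[a]ab_   (p1,a)→(p0,a,right)
state=p0 head=2 tape=_ba[a]b_   (p0,a)→(p0,a,left)
state=p0 head=1 tape=_b[a]ab_   (p0,a)→(p0,a,left)
state=p0 head=0 tape=_[b]aab_   (p0,b)→(p2,_,right)
state=p2 head=1 tape=__[a]ab_   (p2,a)→(p1,b,right)
state=p1 head=2 tape=__b[a]b_   (p1,a)→(p0,a,right)
state=p0 head=3 tape=__ba[b]_   (p0,b)→(p2,_,right)
state=p2 head=4 tape=__ba_[_]
At halt the head is at cell 4.

4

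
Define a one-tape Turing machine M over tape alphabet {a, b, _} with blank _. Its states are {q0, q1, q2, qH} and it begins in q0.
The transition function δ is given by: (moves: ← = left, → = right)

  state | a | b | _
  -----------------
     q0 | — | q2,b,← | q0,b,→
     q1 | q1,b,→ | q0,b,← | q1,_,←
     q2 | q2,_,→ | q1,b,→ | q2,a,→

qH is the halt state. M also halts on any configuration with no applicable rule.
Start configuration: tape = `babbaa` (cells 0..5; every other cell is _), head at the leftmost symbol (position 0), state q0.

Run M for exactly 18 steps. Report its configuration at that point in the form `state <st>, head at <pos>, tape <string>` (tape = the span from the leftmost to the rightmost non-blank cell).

state q2, head at 0, tape bbbbaa

state=q0 head=0 tape=_[b]abbaa   (q0,b)→(q2,b,←)
state=q2 head=-1 tape=[_]babbaa   (q2,_)→(q2,a,→)
state=q2 head=0 tape=a[b]abbaa   (q2,b)→(q1,b,→)
state=q1 head=1 tape=ab[a]bbaa   (q1,a)→(q1,b,→)
state=q1 head=2 tape=abb[b]baa   (q1,b)→(q0,b,←)
state=q0 head=1 tape=ab[b]bbaa   (q0,b)→(q2,b,←)
state=q2 head=0 tape=a[b]bbbaa   (q2,b)→(q1,b,→)
state=q1 head=1 tape=ab[b]bbaa   (q1,b)→(q0,b,←)
state=q0 head=0 tape=a[b]bbbaa   (q0,b)→(q2,b,←)
state=q2 head=-1 tape=[a]bbbbaa   (q2,a)→(q2,_,→)
state=q2 head=0 tape=_[b]bbbaa   (q2,b)→(q1,b,→)
state=q1 head=1 tape=_b[b]bbaa   (q1,b)→(q0,b,←)
state=q0 head=0 tape=_[b]bbbaa   (q0,b)→(q2,b,←)
state=q2 head=-1 tape=[_]bbbbaa   (q2,_)→(q2,a,→)
state=q2 head=0 tape=a[b]bbbaa   (q2,b)→(q1,b,→)
state=q1 head=1 tape=ab[b]bbaa   (q1,b)→(q0,b,←)
state=q0 head=0 tape=a[b]bbbaa   (q0,b)→(q2,b,←)
state=q2 head=-1 tape=[a]bbbbaa   (q2,a)→(q2,_,→)
state=q2 head=0 tape=_[b]bbbaa
After 18 steps: state q2, head at 0, tape bbbbaa.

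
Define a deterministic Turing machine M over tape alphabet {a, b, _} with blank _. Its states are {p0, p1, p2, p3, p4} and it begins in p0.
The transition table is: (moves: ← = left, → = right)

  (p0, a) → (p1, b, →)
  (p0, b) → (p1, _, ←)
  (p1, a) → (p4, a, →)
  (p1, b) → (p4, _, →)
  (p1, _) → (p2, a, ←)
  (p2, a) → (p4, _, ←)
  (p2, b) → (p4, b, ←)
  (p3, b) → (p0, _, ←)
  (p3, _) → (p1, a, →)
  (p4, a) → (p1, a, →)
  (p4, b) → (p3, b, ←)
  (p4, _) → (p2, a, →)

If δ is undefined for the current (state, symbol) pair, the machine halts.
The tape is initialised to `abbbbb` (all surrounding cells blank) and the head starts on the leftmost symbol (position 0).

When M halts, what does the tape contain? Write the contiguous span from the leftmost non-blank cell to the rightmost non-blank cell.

baaaa_a

state=p0 head=0 tape=[a]bbbbb__   (p0,a)→(p1,b,→)
state=p1 head=1 tape=b[b]bbbb__   (p1,b)→(p4,_,→)
state=p4 head=2 tape=b_[b]bbb__   (p4,b)→(p3,b,←)
state=p3 head=1 tape=b[_]bbbb__   (p3,_)→(p1,a,→)
state=p1 head=2 tape=ba[b]bbb__   (p1,b)→(p4,_,→)
state=p4 head=3 tape=ba_[b]bb__   (p4,b)→(p3,b,←)
state=p3 head=2 tape=ba[_]bbb__   (p3,_)→(p1,a,→)
state=p1 head=3 tape=baa[b]bb__   (p1,b)→(p4,_,→)
state=p4 head=4 tape=baa_[b]b__   (p4,b)→(p3,b,←)
state=p3 head=3 tape=baa[_]bb__   (p3,_)→(p1,a,→)
state=p1 head=4 tape=baaa[b]b__   (p1,b)→(p4,_,→)
state=p4 head=5 tape=baaa_[b]__   (p4,b)→(p3,b,←)
state=p3 head=4 tape=baaa[_]b__   (p3,_)→(p1,a,→)
state=p1 head=5 tape=baaaa[b]__   (p1,b)→(p4,_,→)
state=p4 head=6 tape=baaaa_[_]_   (p4,_)→(p2,a,→)
state=p2 head=7 tape=baaaa_a[_]
The non-blank tape span at halt is baaaa_a.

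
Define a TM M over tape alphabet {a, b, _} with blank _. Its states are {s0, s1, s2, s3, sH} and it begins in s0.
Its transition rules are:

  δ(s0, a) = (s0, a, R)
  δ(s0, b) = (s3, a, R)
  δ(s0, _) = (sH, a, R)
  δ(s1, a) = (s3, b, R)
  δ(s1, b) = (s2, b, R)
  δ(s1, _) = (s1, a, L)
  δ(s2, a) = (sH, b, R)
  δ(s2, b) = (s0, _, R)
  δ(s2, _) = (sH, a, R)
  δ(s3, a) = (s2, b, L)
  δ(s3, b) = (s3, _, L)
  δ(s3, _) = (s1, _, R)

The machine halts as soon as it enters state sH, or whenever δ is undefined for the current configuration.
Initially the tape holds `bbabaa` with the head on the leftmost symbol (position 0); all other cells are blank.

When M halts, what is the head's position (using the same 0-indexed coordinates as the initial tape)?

0

s0 | _[b]babaa   read b → write a, move R, go to s3
s3 | _a[b]abaa   read b → write _, move L, go to s3
s3 | _[a]_abaa   read a → write b, move L, go to s2
s2 | [_]b_abaa   read _ → write a, move R, go to sH
sH | a[b]_abaa
At halt the head is at cell 0.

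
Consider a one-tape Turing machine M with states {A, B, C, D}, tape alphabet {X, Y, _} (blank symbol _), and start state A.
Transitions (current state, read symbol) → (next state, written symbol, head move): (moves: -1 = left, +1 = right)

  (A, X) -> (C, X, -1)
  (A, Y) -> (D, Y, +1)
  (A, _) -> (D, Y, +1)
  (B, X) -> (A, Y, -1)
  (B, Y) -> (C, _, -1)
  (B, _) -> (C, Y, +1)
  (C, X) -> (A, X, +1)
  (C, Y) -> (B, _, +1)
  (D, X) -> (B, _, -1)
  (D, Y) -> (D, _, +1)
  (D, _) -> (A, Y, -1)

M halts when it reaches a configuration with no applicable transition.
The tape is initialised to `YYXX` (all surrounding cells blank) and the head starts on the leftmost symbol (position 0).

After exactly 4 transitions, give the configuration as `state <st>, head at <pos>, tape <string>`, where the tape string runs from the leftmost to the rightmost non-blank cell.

A | [Y]YXX   read Y → write Y, move +1, go to D
D | Y[Y]XX   read Y → write _, move +1, go to D
D | Y_[X]X   read X → write _, move -1, go to B
B | Y[_]_X   read _ → write Y, move +1, go to C
C | YY[_]X
After 4 steps: state C, head at 2, tape YY_X.

state C, head at 2, tape YY_X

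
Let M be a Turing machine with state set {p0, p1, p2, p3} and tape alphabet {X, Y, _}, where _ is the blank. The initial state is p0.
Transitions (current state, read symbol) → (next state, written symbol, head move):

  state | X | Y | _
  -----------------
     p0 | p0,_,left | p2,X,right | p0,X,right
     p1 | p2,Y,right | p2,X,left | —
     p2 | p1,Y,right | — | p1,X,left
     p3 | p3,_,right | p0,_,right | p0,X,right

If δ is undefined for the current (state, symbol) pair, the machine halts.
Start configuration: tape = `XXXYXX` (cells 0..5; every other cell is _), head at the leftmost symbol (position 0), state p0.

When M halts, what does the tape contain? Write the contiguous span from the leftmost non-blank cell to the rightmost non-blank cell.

XXXXXXXYXX

p0 | ___[X]XXYXX_   read X → write _, move left, go to p0
p0 | __[_]_XXYXX_   read _ → write X, move right, go to p0
p0 | __X[_]XXYXX_   read _ → write X, move right, go to p0
p0 | __XX[X]XYXX_   read X → write _, move left, go to p0
p0 | __X[X]_XYXX_   read X → write _, move left, go to p0
p0 | __[X]__XYXX_   read X → write _, move left, go to p0
p0 | _[_]___XYXX_   read _ → write X, move right, go to p0
p0 | _X[_]__XYXX_   read _ → write X, move right, go to p0
p0 | _XX[_]_XYXX_   read _ → write X, move right, go to p0
p0 | _XXX[_]XYXX_   read _ → write X, move right, go to p0
p0 | _XXXX[X]YXX_   read X → write _, move left, go to p0
p0 | _XXX[X]_YXX_   read X → write _, move left, go to p0
p0 | _XX[X]__YXX_   read X → write _, move left, go to p0
p0 | _X[X]___YXX_   read X → write _, move left, go to p0
p0 | _[X]____YXX_   read X → write _, move left, go to p0
p0 | [_]_____YXX_   read _ → write X, move right, go to p0
p0 | X[_]____YXX_   read _ → write X, move right, go to p0
p0 | XX[_]___YXX_   read _ → write X, move right, go to p0
p0 | XXX[_]__YXX_   read _ → write X, move right, go to p0
p0 | XXXX[_]_YXX_   read _ → write X, move right, go to p0
p0 | XXXXX[_]YXX_   read _ → write X, move right, go to p0
p0 | XXXXXX[Y]XX_   read Y → write X, move right, go to p2
p2 | XXXXXXX[X]X_   read X → write Y, move right, go to p1
p1 | XXXXXXXY[X]_   read X → write Y, move right, go to p2
p2 | XXXXXXXYY[_]   read _ → write X, move left, go to p1
p1 | XXXXXXXY[Y]X   read Y → write X, move left, go to p2
p2 | XXXXXXX[Y]XX
The non-blank tape span at halt is XXXXXXXYXX.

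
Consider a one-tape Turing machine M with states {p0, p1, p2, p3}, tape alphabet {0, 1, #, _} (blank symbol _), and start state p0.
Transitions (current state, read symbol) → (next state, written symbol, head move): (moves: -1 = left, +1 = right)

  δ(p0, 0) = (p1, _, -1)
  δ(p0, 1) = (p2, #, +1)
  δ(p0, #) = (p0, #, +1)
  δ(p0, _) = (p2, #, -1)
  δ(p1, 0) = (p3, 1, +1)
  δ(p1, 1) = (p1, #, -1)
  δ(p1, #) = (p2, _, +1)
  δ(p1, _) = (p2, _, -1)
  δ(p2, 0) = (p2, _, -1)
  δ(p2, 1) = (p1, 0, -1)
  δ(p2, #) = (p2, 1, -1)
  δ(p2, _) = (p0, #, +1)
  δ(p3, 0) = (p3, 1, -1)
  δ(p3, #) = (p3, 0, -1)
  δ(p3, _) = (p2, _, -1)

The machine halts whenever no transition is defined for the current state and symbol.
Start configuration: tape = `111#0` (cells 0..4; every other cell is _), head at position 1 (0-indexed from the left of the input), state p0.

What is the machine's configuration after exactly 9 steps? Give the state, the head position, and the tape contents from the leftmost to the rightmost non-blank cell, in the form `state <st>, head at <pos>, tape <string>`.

p0 | __1[1]1#0   read 1 → write #, move +1, go to p2
p2 | __1#[1]#0   read 1 → write 0, move -1, go to p1
p1 | __1[#]0#0   read # → write _, move +1, go to p2
p2 | __1_[0]#0   read 0 → write _, move -1, go to p2
p2 | __1[_]_#0   read _ → write #, move +1, go to p0
p0 | __1#[_]#0   read _ → write #, move -1, go to p2
p2 | __1[#]##0   read # → write 1, move -1, go to p2
p2 | __[1]1##0   read 1 → write 0, move -1, go to p1
p1 | _[_]01##0   read _ → write _, move -1, go to p2
p2 | [_]_01##0
After 9 steps: state p2, head at -2, tape 01##0.

state p2, head at -2, tape 01##0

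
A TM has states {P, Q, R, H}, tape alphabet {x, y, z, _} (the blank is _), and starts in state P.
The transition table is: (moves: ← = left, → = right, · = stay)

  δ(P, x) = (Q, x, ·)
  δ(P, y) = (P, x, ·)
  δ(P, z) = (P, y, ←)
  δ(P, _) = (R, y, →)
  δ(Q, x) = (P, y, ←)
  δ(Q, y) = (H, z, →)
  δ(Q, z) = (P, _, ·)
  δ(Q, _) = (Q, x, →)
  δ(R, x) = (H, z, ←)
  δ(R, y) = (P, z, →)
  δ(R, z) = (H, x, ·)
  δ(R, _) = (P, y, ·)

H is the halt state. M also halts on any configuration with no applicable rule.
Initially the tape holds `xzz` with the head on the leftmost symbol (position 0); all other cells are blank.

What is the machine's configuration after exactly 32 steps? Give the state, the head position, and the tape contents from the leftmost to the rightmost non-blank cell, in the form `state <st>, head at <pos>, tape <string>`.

state P, head at -3, tape yzyyyyz

state=P head=0 tape=____[x]zz   (P,x)→(Q,x,·)
state=Q head=0 tape=____[x]zz   (Q,x)→(P,y,←)
state=P head=-1 tape=___[_]yzz   (P,_)→(R,y,→)
state=R head=0 tape=___y[y]zz   (R,y)→(P,z,→)
state=P head=1 tape=___yz[z]z   (P,z)→(P,y,←)
state=P head=0 tape=___y[z]yz   (P,z)→(P,y,←)
state=P head=-1 tape=___[y]yyz   (P,y)→(P,x,·)
state=P head=-1 tape=___[x]yyz   (P,x)→(Q,x,·)
state=Q head=-1 tape=___[x]yyz   (Q,x)→(P,y,←)
state=P head=-2 tape=__[_]yyyz   (P,_)→(R,y,→)
state=R head=-1 tape=__y[y]yyz   (R,y)→(P,z,→)
state=P head=0 tape=__yz[y]yz   (P,y)→(P,x,·)
state=P head=0 tape=__yz[x]yz   (P,x)→(Q,x,·)
state=Q head=0 tape=__yz[x]yz   (Q,x)→(P,y,←)
state=P head=-1 tape=__y[z]yyz   (P,z)→(P,y,←)
state=P head=-2 tape=__[y]yyyz   (P,y)→(P,x,·)
state=P head=-2 tape=__[x]yyyz   (P,x)→(Q,x,·)
state=Q head=-2 tape=__[x]yyyz   (Q,x)→(P,y,←)
state=P head=-3 tape=_[_]yyyyz   (P,_)→(R,y,→)
state=R head=-2 tape=_y[y]yyyz   (R,y)→(P,z,→)
state=P head=-1 tape=_yz[y]yyz   (P,y)→(P,x,·)
state=P head=-1 tape=_yz[x]yyz   (P,x)→(Q,x,·)
state=Q head=-1 tape=_yz[x]yyz   (Q,x)→(P,y,←)
state=P head=-2 tape=_y[z]yyyz   (P,z)→(P,y,←)
state=P head=-3 tape=_[y]yyyyz   (P,y)→(P,x,·)
state=P head=-3 tape=_[x]yyyyz   (P,x)→(Q,x,·)
state=Q head=-3 tape=_[x]yyyyz   (Q,x)→(P,y,←)
state=P head=-4 tape=[_]yyyyyz   (P,_)→(R,y,→)
state=R head=-3 tape=y[y]yyyyz   (R,y)→(P,z,→)
state=P head=-2 tape=yz[y]yyyz   (P,y)→(P,x,·)
state=P head=-2 tape=yz[x]yyyz   (P,x)→(Q,x,·)
state=Q head=-2 tape=yz[x]yyyz   (Q,x)→(P,y,←)
state=P head=-3 tape=y[z]yyyyz
After 32 steps: state P, head at -3, tape yzyyyyz.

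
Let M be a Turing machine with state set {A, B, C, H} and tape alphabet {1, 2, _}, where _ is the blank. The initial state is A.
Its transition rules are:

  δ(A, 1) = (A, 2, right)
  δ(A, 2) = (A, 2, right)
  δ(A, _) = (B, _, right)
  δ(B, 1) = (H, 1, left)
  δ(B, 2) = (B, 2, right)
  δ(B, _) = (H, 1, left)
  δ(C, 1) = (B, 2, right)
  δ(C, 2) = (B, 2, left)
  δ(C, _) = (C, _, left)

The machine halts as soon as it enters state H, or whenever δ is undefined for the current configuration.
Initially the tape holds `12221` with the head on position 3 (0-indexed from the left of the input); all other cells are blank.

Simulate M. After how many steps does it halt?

state=A head=3 tape=122[2]1__   (A,2)→(A,2,right)
state=A head=4 tape=1222[1]__   (A,1)→(A,2,right)
state=A head=5 tape=12222[_]_   (A,_)→(B,_,right)
state=B head=6 tape=12222_[_]   (B,_)→(H,1,left)
state=H head=5 tape=12222[_]1
M halts after 4 transitions.

4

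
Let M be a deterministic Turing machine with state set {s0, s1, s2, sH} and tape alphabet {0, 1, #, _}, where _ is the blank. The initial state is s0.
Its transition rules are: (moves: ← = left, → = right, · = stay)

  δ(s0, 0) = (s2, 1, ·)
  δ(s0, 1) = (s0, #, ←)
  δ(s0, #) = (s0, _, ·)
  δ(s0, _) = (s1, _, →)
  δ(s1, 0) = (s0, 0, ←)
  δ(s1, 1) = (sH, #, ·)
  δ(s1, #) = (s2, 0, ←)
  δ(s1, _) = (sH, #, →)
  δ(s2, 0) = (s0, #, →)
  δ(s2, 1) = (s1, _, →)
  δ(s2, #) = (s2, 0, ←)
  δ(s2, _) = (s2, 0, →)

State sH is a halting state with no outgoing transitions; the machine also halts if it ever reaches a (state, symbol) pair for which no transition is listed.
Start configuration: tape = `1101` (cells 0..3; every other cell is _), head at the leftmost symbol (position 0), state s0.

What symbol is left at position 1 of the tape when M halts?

#

state=s0 head=0 tape=_[1]101   (s0,1)→(s0,#,←)
state=s0 head=-1 tape=[_]#101   (s0,_)→(s1,_,→)
state=s1 head=0 tape=_[#]101   (s1,#)→(s2,0,←)
state=s2 head=-1 tape=[_]0101   (s2,_)→(s2,0,→)
state=s2 head=0 tape=0[0]101   (s2,0)→(s0,#,→)
state=s0 head=1 tape=0#[1]01   (s0,1)→(s0,#,←)
state=s0 head=0 tape=0[#]#01   (s0,#)→(s0,_,·)
state=s0 head=0 tape=0[_]#01   (s0,_)→(s1,_,→)
state=s1 head=1 tape=0_[#]01   (s1,#)→(s2,0,←)
state=s2 head=0 tape=0[_]001   (s2,_)→(s2,0,→)
state=s2 head=1 tape=00[0]01   (s2,0)→(s0,#,→)
state=s0 head=2 tape=00#[0]1   (s0,0)→(s2,1,·)
state=s2 head=2 tape=00#[1]1   (s2,1)→(s1,_,→)
state=s1 head=3 tape=00#_[1]   (s1,1)→(sH,#,·)
state=sH head=3 tape=00#_[#]
Cell 1 holds # when M halts.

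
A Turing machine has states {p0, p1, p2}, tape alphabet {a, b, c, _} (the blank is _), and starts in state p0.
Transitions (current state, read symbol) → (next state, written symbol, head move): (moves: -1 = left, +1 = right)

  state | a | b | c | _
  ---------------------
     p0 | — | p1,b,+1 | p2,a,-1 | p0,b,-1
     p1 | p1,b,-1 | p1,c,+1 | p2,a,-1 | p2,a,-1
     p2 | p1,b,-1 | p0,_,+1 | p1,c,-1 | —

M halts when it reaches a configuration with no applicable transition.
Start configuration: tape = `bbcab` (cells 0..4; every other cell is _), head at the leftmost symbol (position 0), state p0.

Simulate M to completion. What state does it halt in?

p2

state=p0 head=0 tape=__[b]bcab   (p0,b)→(p1,b,+1)
state=p1 head=1 tape=__b[b]cab   (p1,b)→(p1,c,+1)
state=p1 head=2 tape=__bc[c]ab   (p1,c)→(p2,a,-1)
state=p2 head=1 tape=__b[c]aab   (p2,c)→(p1,c,-1)
state=p1 head=0 tape=__[b]caab   (p1,b)→(p1,c,+1)
state=p1 head=1 tape=__c[c]aab   (p1,c)→(p2,a,-1)
state=p2 head=0 tape=__[c]aaab   (p2,c)→(p1,c,-1)
state=p1 head=-1 tape=_[_]caaab   (p1,_)→(p2,a,-1)
state=p2 head=-2 tape=[_]acaaab
No transition is defined for (p2, _); M halts in state p2.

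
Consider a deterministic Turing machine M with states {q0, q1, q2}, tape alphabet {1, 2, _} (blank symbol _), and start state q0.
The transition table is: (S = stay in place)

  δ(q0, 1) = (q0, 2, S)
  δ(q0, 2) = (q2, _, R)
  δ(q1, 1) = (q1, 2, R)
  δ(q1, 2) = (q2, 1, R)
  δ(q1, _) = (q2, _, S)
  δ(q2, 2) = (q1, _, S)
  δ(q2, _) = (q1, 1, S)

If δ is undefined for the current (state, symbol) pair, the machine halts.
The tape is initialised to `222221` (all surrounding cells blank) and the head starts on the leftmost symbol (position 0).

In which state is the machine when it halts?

state=q0 head=0 tape=[2]22221   (q0,2)→(q2,_,R)
state=q2 head=1 tape=_[2]2221   (q2,2)→(q1,_,S)
state=q1 head=1 tape=_[_]2221   (q1,_)→(q2,_,S)
state=q2 head=1 tape=_[_]2221   (q2,_)→(q1,1,S)
state=q1 head=1 tape=_[1]2221   (q1,1)→(q1,2,R)
state=q1 head=2 tape=_2[2]221   (q1,2)→(q2,1,R)
state=q2 head=3 tape=_21[2]21   (q2,2)→(q1,_,S)
state=q1 head=3 tape=_21[_]21   (q1,_)→(q2,_,S)
state=q2 head=3 tape=_21[_]21   (q2,_)→(q1,1,S)
state=q1 head=3 tape=_21[1]21   (q1,1)→(q1,2,R)
state=q1 head=4 tape=_212[2]1   (q1,2)→(q2,1,R)
state=q2 head=5 tape=_2121[1]
No transition is defined for (q2, 1); M halts in state q2.

q2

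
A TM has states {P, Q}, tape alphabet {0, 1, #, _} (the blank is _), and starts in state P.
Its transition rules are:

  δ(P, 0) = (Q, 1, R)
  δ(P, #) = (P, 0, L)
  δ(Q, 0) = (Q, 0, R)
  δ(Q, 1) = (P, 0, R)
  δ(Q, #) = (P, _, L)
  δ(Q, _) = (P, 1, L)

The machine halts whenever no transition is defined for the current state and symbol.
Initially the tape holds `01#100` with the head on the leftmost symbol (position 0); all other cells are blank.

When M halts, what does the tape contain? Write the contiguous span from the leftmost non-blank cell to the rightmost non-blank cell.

1100110

state=P head=0 tape=[0]1#100__   (P,0)→(Q,1,R)
state=Q head=1 tape=1[1]#100__   (Q,1)→(P,0,R)
state=P head=2 tape=10[#]100__   (P,#)→(P,0,L)
state=P head=1 tape=1[0]0100__   (P,0)→(Q,1,R)
state=Q head=2 tape=11[0]100__   (Q,0)→(Q,0,R)
state=Q head=3 tape=110[1]00__   (Q,1)→(P,0,R)
state=P head=4 tape=1100[0]0__   (P,0)→(Q,1,R)
state=Q head=5 tape=11001[0]__   (Q,0)→(Q,0,R)
state=Q head=6 tape=110010[_]_   (Q,_)→(P,1,L)
state=P head=5 tape=11001[0]1_   (P,0)→(Q,1,R)
state=Q head=6 tape=110011[1]_   (Q,1)→(P,0,R)
state=P head=7 tape=1100110[_]
The non-blank tape span at halt is 1100110.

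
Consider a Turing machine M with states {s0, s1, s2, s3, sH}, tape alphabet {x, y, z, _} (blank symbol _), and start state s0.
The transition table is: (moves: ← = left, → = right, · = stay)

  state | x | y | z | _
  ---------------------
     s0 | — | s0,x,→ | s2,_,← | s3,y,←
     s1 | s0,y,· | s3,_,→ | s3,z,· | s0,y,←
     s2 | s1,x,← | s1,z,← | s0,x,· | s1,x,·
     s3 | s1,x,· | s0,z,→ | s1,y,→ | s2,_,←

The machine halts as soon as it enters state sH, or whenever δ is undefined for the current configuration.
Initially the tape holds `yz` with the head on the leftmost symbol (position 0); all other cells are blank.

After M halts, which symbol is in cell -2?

x

state=s0 head=0 tape=____[y]z   (s0,y)→(s0,x,→)
state=s0 head=1 tape=____x[z]   (s0,z)→(s2,_,←)
state=s2 head=0 tape=____[x]_   (s2,x)→(s1,x,←)
state=s1 head=-1 tape=___[_]x_   (s1,_)→(s0,y,←)
state=s0 head=-2 tape=__[_]yx_   (s0,_)→(s3,y,←)
state=s3 head=-3 tape=_[_]yyx_   (s3,_)→(s2,_,←)
state=s2 head=-4 tape=[_]_yyx_   (s2,_)→(s1,x,·)
state=s1 head=-4 tape=[x]_yyx_   (s1,x)→(s0,y,·)
state=s0 head=-4 tape=[y]_yyx_   (s0,y)→(s0,x,→)
state=s0 head=-3 tape=x[_]yyx_   (s0,_)→(s3,y,←)
state=s3 head=-4 tape=[x]yyyx_   (s3,x)→(s1,x,·)
state=s1 head=-4 tape=[x]yyyx_   (s1,x)→(s0,y,·)
state=s0 head=-4 tape=[y]yyyx_   (s0,y)→(s0,x,→)
state=s0 head=-3 tape=x[y]yyx_   (s0,y)→(s0,x,→)
state=s0 head=-2 tape=xx[y]yx_   (s0,y)→(s0,x,→)
state=s0 head=-1 tape=xxx[y]x_   (s0,y)→(s0,x,→)
state=s0 head=0 tape=xxxx[x]_
Cell -2 holds x when M halts.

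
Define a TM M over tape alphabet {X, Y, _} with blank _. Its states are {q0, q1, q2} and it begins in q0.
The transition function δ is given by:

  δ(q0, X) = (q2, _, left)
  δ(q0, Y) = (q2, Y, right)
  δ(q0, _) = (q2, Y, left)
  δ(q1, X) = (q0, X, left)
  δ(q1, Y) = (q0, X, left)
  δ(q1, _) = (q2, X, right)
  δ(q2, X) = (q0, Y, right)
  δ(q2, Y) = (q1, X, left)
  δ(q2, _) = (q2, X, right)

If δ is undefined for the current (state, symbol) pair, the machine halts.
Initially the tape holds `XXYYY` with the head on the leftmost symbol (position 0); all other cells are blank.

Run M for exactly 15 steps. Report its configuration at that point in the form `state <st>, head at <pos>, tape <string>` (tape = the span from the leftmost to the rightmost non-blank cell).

state q2, head at -1, tape YYXX_Y

q0 | _[X]XYYY   read X → write _, move left, go to q2
q2 | [_]_XYYY   read _ → write X, move right, go to q2
q2 | X[_]XYYY   read _ → write X, move right, go to q2
q2 | XX[X]YYY   read X → write Y, move right, go to q0
q0 | XXY[Y]YY   read Y → write Y, move right, go to q2
q2 | XXYY[Y]Y   read Y → write X, move left, go to q1
q1 | XXY[Y]XY   read Y → write X, move left, go to q0
q0 | XX[Y]XXY   read Y → write Y, move right, go to q2
q2 | XXY[X]XY   read X → write Y, move right, go to q0
q0 | XXYY[X]Y   read X → write _, move left, go to q2
q2 | XXY[Y]_Y   read Y → write X, move left, go to q1
q1 | XX[Y]X_Y   read Y → write X, move left, go to q0
q0 | X[X]XX_Y   read X → write _, move left, go to q2
q2 | [X]_XX_Y   read X → write Y, move right, go to q0
q0 | Y[_]XX_Y   read _ → write Y, move left, go to q2
q2 | [Y]YXX_Y
After 15 steps: state q2, head at -1, tape YYXX_Y.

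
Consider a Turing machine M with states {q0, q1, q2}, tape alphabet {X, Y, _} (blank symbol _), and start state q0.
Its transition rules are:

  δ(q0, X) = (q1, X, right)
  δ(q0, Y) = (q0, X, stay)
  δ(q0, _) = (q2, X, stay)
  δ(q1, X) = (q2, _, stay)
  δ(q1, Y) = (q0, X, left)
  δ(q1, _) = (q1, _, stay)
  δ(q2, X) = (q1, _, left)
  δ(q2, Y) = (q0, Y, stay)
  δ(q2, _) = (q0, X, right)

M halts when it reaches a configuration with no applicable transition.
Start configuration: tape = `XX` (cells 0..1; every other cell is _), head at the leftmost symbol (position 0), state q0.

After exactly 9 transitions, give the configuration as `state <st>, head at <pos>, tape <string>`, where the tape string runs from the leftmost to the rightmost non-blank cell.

q0 | [X]X_   read X → write X, move right, go to q1
q1 | X[X]_   read X → write _, move stay, go to q2
q2 | X[_]_   read _ → write X, move right, go to q0
q0 | XX[_]   read _ → write X, move stay, go to q2
q2 | XX[X]   read X → write _, move left, go to q1
q1 | X[X]_   read X → write _, move stay, go to q2
q2 | X[_]_   read _ → write X, move right, go to q0
q0 | XX[_]   read _ → write X, move stay, go to q2
q2 | XX[X]   read X → write _, move left, go to q1
q1 | X[X]_
After 9 steps: state q1, head at 1, tape XX.

state q1, head at 1, tape XX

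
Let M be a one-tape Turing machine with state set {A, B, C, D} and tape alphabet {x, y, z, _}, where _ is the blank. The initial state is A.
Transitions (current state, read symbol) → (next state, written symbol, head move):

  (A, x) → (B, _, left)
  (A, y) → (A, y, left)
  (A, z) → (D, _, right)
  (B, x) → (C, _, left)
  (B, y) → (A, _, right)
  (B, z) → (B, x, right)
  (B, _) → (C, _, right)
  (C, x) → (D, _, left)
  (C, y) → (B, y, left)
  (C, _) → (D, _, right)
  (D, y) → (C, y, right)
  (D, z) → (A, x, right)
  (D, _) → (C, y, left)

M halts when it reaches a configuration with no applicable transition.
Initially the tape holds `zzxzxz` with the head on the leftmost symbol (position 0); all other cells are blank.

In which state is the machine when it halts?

A

state=A head=0 tape=[z]zxzxz_   (A,z)→(D,_,right)
state=D head=1 tape=_[z]xzxz_   (D,z)→(A,x,right)
state=A head=2 tape=_x[x]zxz_   (A,x)→(B,_,left)
state=B head=1 tape=_[x]_zxz_   (B,x)→(C,_,left)
state=C head=0 tape=[_]__zxz_   (C,_)→(D,_,right)
state=D head=1 tape=_[_]_zxz_   (D,_)→(C,y,left)
state=C head=0 tape=[_]y_zxz_   (C,_)→(D,_,right)
state=D head=1 tape=_[y]_zxz_   (D,y)→(C,y,right)
state=C head=2 tape=_y[_]zxz_   (C,_)→(D,_,right)
state=D head=3 tape=_y_[z]xz_   (D,z)→(A,x,right)
state=A head=4 tape=_y_x[x]z_   (A,x)→(B,_,left)
state=B head=3 tape=_y_[x]_z_   (B,x)→(C,_,left)
state=C head=2 tape=_y[_]__z_   (C,_)→(D,_,right)
state=D head=3 tape=_y_[_]_z_   (D,_)→(C,y,left)
state=C head=2 tape=_y[_]y_z_   (C,_)→(D,_,right)
state=D head=3 tape=_y_[y]_z_   (D,y)→(C,y,right)
state=C head=4 tape=_y_y[_]z_   (C,_)→(D,_,right)
state=D head=5 tape=_y_y_[z]_   (D,z)→(A,x,right)
state=A head=6 tape=_y_y_x[_]
No transition is defined for (A, _); M halts in state A.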